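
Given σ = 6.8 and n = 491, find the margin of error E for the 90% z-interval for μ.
Margin of error = 0.50

Margin of error = z* · σ/√n
= 1.645 · 6.8/√491
= 1.645 · 6.8/22.1585
= 0.50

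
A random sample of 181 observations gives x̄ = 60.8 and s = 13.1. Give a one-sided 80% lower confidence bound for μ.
μ ≥ 59.98

Lower bound (one-sided):
t* = 0.844 (one-sided for 80%)
Lower bound = x̄ - t* · s/√n = 60.8 - 0.844 · 13.1/√181 = 59.98

We are 80% confident that μ ≥ 59.98.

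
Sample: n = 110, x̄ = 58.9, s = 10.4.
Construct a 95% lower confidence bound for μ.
μ ≥ 57.25

Lower bound (one-sided):
t* = 1.659 (one-sided for 95%)
Lower bound = x̄ - t* · s/√n = 58.9 - 1.659 · 10.4/√110 = 57.25

We are 95% confident that μ ≥ 57.25.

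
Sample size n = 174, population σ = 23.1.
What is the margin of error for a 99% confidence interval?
Margin of error = 4.51

Margin of error = z* · σ/√n
= 2.576 · 23.1/√174
= 2.576 · 23.1/13.1909
= 4.51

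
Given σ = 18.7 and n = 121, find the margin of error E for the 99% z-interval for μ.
Margin of error = 4.38

Margin of error = z* · σ/√n
= 2.576 · 18.7/√121
= 2.576 · 18.7/11.0000
= 4.38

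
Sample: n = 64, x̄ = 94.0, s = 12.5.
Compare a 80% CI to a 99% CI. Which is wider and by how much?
99% CI is wider by 4.25

df = 63
80% CI: t* = 1.295, (91.98, 96.02), width = 2 · t* · s/√n = 4.05
99% CI: t* = 2.656, (89.85, 98.15), width = 2 · t* · s/√n = 8.30

The 99% CI is wider by 8.30 - 4.05 = 4.25.
Higher confidence requires a wider interval.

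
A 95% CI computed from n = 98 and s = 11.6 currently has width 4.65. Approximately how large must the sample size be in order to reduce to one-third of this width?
n ≈ 882

CI width ∝ 1/√n
To reduce width by factor 3, need √n to grow by 3 → need 3² = 9 times as many samples.

Current: n = 98, width = 4.65
New: n = 882, width ≈ 1.53

Width reduced by factor of 4.65/1.53 = 3.04.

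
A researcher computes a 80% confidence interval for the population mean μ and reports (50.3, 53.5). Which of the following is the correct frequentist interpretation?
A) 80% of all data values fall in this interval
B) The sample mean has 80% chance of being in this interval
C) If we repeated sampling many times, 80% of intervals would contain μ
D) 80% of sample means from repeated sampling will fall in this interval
C

A) Wrong — a CI is about the parameter μ, not individual data values.
B) Wrong — x̄ is observed and sits in the interval by construction.
C) Correct — this is the frequentist long-run coverage interpretation.
D) Wrong — coverage applies to intervals containing μ, not to future x̄ values.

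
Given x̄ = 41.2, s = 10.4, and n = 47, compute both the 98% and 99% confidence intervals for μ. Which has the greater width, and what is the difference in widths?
99% CI is wider by 0.84

df = 46
98% CI: t* = 2.410, (37.54, 44.86), width = 2 · t* · s/√n = 7.31
99% CI: t* = 2.687, (37.12, 45.28), width = 2 · t* · s/√n = 8.15

The 99% CI is wider by 8.15 - 7.31 = 0.84.
Higher confidence requires a wider interval.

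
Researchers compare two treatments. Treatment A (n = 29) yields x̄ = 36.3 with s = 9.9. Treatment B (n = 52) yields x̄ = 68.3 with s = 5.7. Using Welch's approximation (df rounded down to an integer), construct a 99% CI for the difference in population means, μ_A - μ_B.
(-37.43, -26.57)

Difference: x̄₁ - x̄₂ = -32.00
SE = √(s₁²/n₁ + s₂²/n₂) = √(9.9²/29 + 5.7²/52) = 2.0011
df = 38.59 → 38 (Welch–Satterthwaite, rounded down)
t* = 2.712

CI: -32.00 ± 2.712 · 2.0011 = -32.00 ± 5.43 = (-37.43, -26.57)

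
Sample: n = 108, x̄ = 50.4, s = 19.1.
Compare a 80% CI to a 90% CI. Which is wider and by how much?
90% CI is wider by 1.36

df = 107
80% CI: t* = 1.290, (48.03, 52.77), width = 2 · t* · s/√n = 4.74
90% CI: t* = 1.659, (47.35, 53.45), width = 2 · t* · s/√n = 6.10

The 90% CI is wider by 6.10 - 4.74 = 1.36.
Higher confidence requires a wider interval.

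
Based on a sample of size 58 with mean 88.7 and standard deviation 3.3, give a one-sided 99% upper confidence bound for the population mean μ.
μ ≤ 89.74

Upper bound (one-sided):
t* = 2.394 (one-sided for 99%)
Upper bound = x̄ + t* · s/√n = 88.7 + 2.394 · 3.3/√58 = 89.74

We are 99% confident that μ ≤ 89.74.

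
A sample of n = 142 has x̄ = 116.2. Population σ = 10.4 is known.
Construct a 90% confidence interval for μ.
(114.76, 117.64)

z-interval (σ known):
z* = 1.645 for 90% confidence

Margin of error = z* · σ/√n = 1.645 · 10.4/√142 = 1.44

CI: (116.2 - 1.44, 116.2 + 1.44) = (114.76, 117.64)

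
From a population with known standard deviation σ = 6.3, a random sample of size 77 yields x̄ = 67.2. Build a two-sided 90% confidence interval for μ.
(66.02, 68.38)

z-interval (σ known):
z* = 1.645 for 90% confidence

Margin of error = z* · σ/√n = 1.645 · 6.3/√77 = 1.18

CI: (67.2 - 1.18, 67.2 + 1.18) = (66.02, 68.38)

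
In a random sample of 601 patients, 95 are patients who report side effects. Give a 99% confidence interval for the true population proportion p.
(0.120, 0.196)

Proportion CI:
p̂ = 95/601 = 0.15807
SE = √(p̂(1-p̂)/n) = √(0.15807 · 0.84193 / 601) = 0.01488

z* = 2.576
Margin = z* · SE = 2.576 · 0.01488 = 0.0383

CI: 0.15807 ± 0.0383 = (0.120, 0.196)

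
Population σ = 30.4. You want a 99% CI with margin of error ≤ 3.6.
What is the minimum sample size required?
n ≥ 474

For margin E ≤ 3.6:
n ≥ (z* · σ / E)²
n ≥ (2.576 · 30.4 / 3.6)²
n ≥ 473.19

Minimum n = 474 (rounding up)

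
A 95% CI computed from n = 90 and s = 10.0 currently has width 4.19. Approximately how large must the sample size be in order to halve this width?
n ≈ 360

CI width ∝ 1/√n
To reduce width by factor 2, need √n to grow by 2 → need 2² = 4 times as many samples.

Current: n = 90, width = 4.19
New: n = 360, width ≈ 2.07

Width reduced by factor of 4.19/2.07 = 2.02.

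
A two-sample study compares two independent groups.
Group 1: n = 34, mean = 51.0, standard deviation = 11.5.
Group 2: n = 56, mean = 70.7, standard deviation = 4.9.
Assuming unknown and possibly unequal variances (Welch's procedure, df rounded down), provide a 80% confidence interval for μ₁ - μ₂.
(-22.41, -16.99)

Difference: x̄₁ - x̄₂ = -19.70
SE = √(s₁²/n₁ + s₂²/n₂) = √(11.5²/34 + 4.9²/56) = 2.0781
df = 40.38 → 40 (Welch–Satterthwaite, rounded down)
t* = 1.303

CI: -19.70 ± 1.303 · 2.0781 = -19.70 ± 2.71 = (-22.41, -16.99)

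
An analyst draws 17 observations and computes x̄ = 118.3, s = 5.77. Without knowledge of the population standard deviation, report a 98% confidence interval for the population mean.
(114.69, 121.91)

t-interval (σ unknown):
df = n - 1 = 16
t* = 2.583 for 98% confidence

Margin of error = t* · s/√n = 2.583 · 5.77/√17 = 3.61

CI: (114.69, 121.91)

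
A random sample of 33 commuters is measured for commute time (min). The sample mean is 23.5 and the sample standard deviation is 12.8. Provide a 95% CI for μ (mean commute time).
(18.96, 28.04)

t-interval (σ unknown):
df = n - 1 = 32
t* = 2.037 for 95% confidence

Margin of error = t* · s/√n = 2.037 · 12.8/√33 = 4.54

CI: (18.96, 28.04)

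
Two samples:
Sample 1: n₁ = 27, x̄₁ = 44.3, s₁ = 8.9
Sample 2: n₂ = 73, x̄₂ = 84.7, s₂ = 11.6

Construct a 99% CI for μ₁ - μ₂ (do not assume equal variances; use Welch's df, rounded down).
(-46.21, -34.59)

Difference: x̄₁ - x̄₂ = -40.40
SE = √(s₁²/n₁ + s₂²/n₂) = √(8.9²/27 + 11.6²/73) = 2.1856
df = 60.34 → 60 (Welch–Satterthwaite, rounded down)
t* = 2.660

CI: -40.40 ± 2.660 · 2.1856 = -40.40 ± 5.81 = (-46.21, -34.59)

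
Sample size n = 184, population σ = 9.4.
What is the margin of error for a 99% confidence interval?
Margin of error = 1.79

Margin of error = z* · σ/√n
= 2.576 · 9.4/√184
= 2.576 · 9.4/13.5647
= 1.79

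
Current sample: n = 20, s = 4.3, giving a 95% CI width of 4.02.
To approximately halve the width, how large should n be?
n ≈ 80

CI width ∝ 1/√n
To reduce width by factor 2, need √n to grow by 2 → need 2² = 4 times as many samples.

Current: n = 20, width = 4.02
New: n = 80, width ≈ 1.91

Width reduced by factor of 4.02/1.91 = 2.10.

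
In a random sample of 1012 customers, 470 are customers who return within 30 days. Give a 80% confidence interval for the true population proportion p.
(0.444, 0.485)

Proportion CI:
p̂ = 470/1012 = 0.46443
SE = √(p̂(1-p̂)/n) = √(0.46443 · 0.53557 / 1012) = 0.01568

z* = 1.282
Margin = z* · SE = 1.282 · 0.01568 = 0.0201

CI: 0.46443 ± 0.0201 = (0.444, 0.485)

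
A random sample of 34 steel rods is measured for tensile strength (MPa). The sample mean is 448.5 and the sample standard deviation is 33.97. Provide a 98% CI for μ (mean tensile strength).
(434.26, 462.74)

t-interval (σ unknown):
df = n - 1 = 33
t* = 2.445 for 98% confidence

Margin of error = t* · s/√n = 2.445 · 33.97/√34 = 14.24

CI: (434.26, 462.74)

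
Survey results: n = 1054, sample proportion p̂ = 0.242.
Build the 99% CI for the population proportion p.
(0.208, 0.276)

Proportion CI:
SE = √(p̂(1-p̂)/n) = √(0.242 · 0.758 / 1054) = 0.01319

z* = 2.576
Margin = z* · SE = 2.576 · 0.01319 = 0.0340

CI: 0.242 ± 0.0340 = (0.208, 0.276)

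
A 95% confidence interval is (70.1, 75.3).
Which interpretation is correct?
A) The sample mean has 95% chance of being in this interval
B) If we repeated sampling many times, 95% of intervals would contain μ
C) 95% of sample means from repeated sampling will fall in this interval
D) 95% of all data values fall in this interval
B

A) Wrong — x̄ is observed and sits in the interval by construction.
B) Correct — this is the frequentist long-run coverage interpretation.
C) Wrong — coverage applies to intervals containing μ, not to future x̄ values.
D) Wrong — a CI is about the parameter μ, not individual data values.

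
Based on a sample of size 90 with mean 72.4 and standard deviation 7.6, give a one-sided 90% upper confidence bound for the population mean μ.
μ ≤ 73.43

Upper bound (one-sided):
t* = 1.291 (one-sided for 90%)
Upper bound = x̄ + t* · s/√n = 72.4 + 1.291 · 7.6/√90 = 73.43

We are 90% confident that μ ≤ 73.43.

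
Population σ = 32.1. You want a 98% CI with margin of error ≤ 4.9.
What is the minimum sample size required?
n ≥ 233

For margin E ≤ 4.9:
n ≥ (z* · σ / E)²
n ≥ (2.326 · 32.1 / 4.9)²
n ≥ 232.19

Minimum n = 233 (rounding up)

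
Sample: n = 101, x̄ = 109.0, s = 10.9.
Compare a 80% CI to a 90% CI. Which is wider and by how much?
90% CI is wider by 0.80

df = 100
80% CI: t* = 1.290, (107.60, 110.40), width = 2 · t* · s/√n = 2.80
90% CI: t* = 1.660, (107.20, 110.80), width = 2 · t* · s/√n = 3.60

The 90% CI is wider by 3.60 - 2.80 = 0.80.
Higher confidence requires a wider interval.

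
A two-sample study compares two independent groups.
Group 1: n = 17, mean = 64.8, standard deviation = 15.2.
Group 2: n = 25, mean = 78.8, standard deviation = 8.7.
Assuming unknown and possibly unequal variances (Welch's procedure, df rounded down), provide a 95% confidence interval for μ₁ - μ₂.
(-22.43, -5.57)

Difference: x̄₁ - x̄₂ = -14.00
SE = √(s₁²/n₁ + s₂²/n₂) = √(15.2²/17 + 8.7²/25) = 4.0765
df = 23.16 → 23 (Welch–Satterthwaite, rounded down)
t* = 2.069

CI: -14.00 ± 2.069 · 4.0765 = -14.00 ± 8.43 = (-22.43, -5.57)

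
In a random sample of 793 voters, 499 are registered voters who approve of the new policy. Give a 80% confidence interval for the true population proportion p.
(0.607, 0.651)

Proportion CI:
p̂ = 499/793 = 0.62926
SE = √(p̂(1-p̂)/n) = √(0.62926 · 0.37074 / 793) = 0.01715

z* = 1.282
Margin = z* · SE = 1.282 · 0.01715 = 0.0220

CI: 0.62926 ± 0.0220 = (0.607, 0.651)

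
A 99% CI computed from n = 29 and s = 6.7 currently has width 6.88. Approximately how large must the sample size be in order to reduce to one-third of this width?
n ≈ 261

CI width ∝ 1/√n
To reduce width by factor 3, need √n to grow by 3 → need 3² = 9 times as many samples.

Current: n = 29, width = 6.88
New: n = 261, width ≈ 2.15

Width reduced by factor of 6.88/2.15 = 3.20.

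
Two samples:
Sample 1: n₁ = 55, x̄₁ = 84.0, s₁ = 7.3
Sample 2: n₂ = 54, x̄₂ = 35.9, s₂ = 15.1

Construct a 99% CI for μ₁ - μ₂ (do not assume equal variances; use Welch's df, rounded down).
(42.08, 54.12)

Difference: x̄₁ - x̄₂ = 48.10
SE = √(s₁²/n₁ + s₂²/n₂) = √(7.3²/55 + 15.1²/54) = 2.2784
df = 76.18 → 76 (Welch–Satterthwaite, rounded down)
t* = 2.642

CI: 48.10 ± 2.642 · 2.2784 = 48.10 ± 6.02 = (42.08, 54.12)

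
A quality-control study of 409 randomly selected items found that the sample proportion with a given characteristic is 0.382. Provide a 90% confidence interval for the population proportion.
(0.342, 0.422)

Proportion CI:
SE = √(p̂(1-p̂)/n) = √(0.382 · 0.618 / 409) = 0.02403

z* = 1.645
Margin = z* · SE = 1.645 · 0.02403 = 0.0395

CI: 0.382 ± 0.0395 = (0.342, 0.422)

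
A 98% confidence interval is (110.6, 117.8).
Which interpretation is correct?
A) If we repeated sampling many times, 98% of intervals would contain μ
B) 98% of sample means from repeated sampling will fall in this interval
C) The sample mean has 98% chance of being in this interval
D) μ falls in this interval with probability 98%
A

A) Correct — this is the frequentist long-run coverage interpretation.
B) Wrong — coverage applies to intervals containing μ, not to future x̄ values.
C) Wrong — x̄ is observed and sits in the interval by construction.
D) Wrong — μ is fixed; the randomness lives in the interval, not in μ.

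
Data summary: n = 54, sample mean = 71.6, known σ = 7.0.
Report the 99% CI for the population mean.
(69.15, 74.05)

z-interval (σ known):
z* = 2.576 for 99% confidence

Margin of error = z* · σ/√n = 2.576 · 7.0/√54 = 2.45

CI: (71.6 - 2.45, 71.6 + 2.45) = (69.15, 74.05)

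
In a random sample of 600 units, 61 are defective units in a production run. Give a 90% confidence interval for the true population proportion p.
(0.081, 0.122)

Proportion CI:
p̂ = 61/600 = 0.10167
SE = √(p̂(1-p̂)/n) = √(0.10167 · 0.89833 / 600) = 0.01234

z* = 1.645
Margin = z* · SE = 1.645 · 0.01234 = 0.0203

CI: 0.10167 ± 0.0203 = (0.081, 0.122)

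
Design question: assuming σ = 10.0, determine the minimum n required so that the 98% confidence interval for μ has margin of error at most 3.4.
n ≥ 47

For margin E ≤ 3.4:
n ≥ (z* · σ / E)²
n ≥ (2.326 · 10.0 / 3.4)²
n ≥ 46.80

Minimum n = 47 (rounding up)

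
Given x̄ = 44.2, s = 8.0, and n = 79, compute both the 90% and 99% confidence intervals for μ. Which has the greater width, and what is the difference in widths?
99% CI is wider by 1.75

df = 78
90% CI: t* = 1.665, (42.70, 45.70), width = 2 · t* · s/√n = 3.00
99% CI: t* = 2.640, (41.82, 46.58), width = 2 · t* · s/√n = 4.75

The 99% CI is wider by 4.75 - 3.00 = 1.75.
Higher confidence requires a wider interval.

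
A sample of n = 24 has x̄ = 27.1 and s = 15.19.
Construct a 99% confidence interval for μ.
(18.40, 35.80)

t-interval (σ unknown):
df = n - 1 = 23
t* = 2.807 for 99% confidence

Margin of error = t* · s/√n = 2.807 · 15.19/√24 = 8.70

CI: (18.40, 35.80)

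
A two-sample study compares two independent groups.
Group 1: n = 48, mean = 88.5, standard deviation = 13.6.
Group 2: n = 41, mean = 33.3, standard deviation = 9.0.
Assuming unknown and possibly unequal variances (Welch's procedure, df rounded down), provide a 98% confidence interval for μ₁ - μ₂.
(49.47, 60.93)

Difference: x̄₁ - x̄₂ = 55.20
SE = √(s₁²/n₁ + s₂²/n₂) = √(13.6²/48 + 9.0²/41) = 2.4143
df = 82.17 → 82 (Welch–Satterthwaite, rounded down)
t* = 2.373

CI: 55.20 ± 2.373 · 2.4143 = 55.20 ± 5.73 = (49.47, 60.93)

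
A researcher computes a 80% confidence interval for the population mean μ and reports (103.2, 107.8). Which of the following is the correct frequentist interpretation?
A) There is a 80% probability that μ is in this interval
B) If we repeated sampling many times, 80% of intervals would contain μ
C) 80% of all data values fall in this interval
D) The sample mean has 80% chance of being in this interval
B

A) Wrong — μ is fixed; the randomness lives in the interval, not in μ.
B) Correct — this is the frequentist long-run coverage interpretation.
C) Wrong — a CI is about the parameter μ, not individual data values.
D) Wrong — x̄ is observed and sits in the interval by construction.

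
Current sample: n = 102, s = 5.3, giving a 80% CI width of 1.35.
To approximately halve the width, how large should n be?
n ≈ 408

CI width ∝ 1/√n
To reduce width by factor 2, need √n to grow by 2 → need 2² = 4 times as many samples.

Current: n = 102, width = 1.35
New: n = 408, width ≈ 0.67

Width reduced by factor of 1.35/0.67 = 2.01.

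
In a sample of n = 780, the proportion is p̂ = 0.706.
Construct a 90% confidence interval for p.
(0.679, 0.733)

Proportion CI:
SE = √(p̂(1-p̂)/n) = √(0.706 · 0.294 / 780) = 0.01631

z* = 1.645
Margin = z* · SE = 1.645 · 0.01631 = 0.0268

CI: 0.706 ± 0.0268 = (0.679, 0.733)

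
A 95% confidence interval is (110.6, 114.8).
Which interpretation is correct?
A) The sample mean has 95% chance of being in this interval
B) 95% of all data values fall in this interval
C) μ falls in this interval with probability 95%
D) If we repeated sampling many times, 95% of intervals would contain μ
D

A) Wrong — x̄ is observed and sits in the interval by construction.
B) Wrong — a CI is about the parameter μ, not individual data values.
C) Wrong — μ is fixed; the randomness lives in the interval, not in μ.
D) Correct — this is the frequentist long-run coverage interpretation.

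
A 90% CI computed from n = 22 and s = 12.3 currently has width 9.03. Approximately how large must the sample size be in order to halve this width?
n ≈ 88

CI width ∝ 1/√n
To reduce width by factor 2, need √n to grow by 2 → need 2² = 4 times as many samples.

Current: n = 22, width = 9.03
New: n = 88, width ≈ 4.36

Width reduced by factor of 9.03/4.36 = 2.07.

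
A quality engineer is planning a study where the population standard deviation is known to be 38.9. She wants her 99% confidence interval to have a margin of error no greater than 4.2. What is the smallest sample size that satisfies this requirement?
n ≥ 570

For margin E ≤ 4.2:
n ≥ (z* · σ / E)²
n ≥ (2.576 · 38.9 / 4.2)²
n ≥ 569.24

Minimum n = 570 (rounding up)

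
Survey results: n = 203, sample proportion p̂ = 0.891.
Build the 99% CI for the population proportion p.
(0.835, 0.947)

Proportion CI:
SE = √(p̂(1-p̂)/n) = √(0.891 · 0.109 / 203) = 0.02187

z* = 2.576
Margin = z* · SE = 2.576 · 0.02187 = 0.0563

CI: 0.891 ± 0.0563 = (0.835, 0.947)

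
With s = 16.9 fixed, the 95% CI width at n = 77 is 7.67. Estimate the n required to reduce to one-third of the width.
n ≈ 693

CI width ∝ 1/√n
To reduce width by factor 3, need √n to grow by 3 → need 3² = 9 times as many samples.

Current: n = 77, width = 7.67
New: n = 693, width ≈ 2.52

Width reduced by factor of 7.67/2.52 = 3.04.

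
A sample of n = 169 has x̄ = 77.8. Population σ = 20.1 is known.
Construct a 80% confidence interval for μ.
(75.82, 79.78)

z-interval (σ known):
z* = 1.282 for 80% confidence

Margin of error = z* · σ/√n = 1.282 · 20.1/√169 = 1.98

CI: (77.8 - 1.98, 77.8 + 1.98) = (75.82, 79.78)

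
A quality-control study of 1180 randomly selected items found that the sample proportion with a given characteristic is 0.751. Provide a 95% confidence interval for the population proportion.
(0.726, 0.776)

Proportion CI:
SE = √(p̂(1-p̂)/n) = √(0.751 · 0.249 / 1180) = 0.01259

z* = 1.960
Margin = z* · SE = 1.960 · 0.01259 = 0.0247

CI: 0.751 ± 0.0247 = (0.726, 0.776)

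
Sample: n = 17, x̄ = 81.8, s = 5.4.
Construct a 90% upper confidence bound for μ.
μ ≤ 83.55

Upper bound (one-sided):
t* = 1.337 (one-sided for 90%)
Upper bound = x̄ + t* · s/√n = 81.8 + 1.337 · 5.4/√17 = 83.55

We are 90% confident that μ ≤ 83.55.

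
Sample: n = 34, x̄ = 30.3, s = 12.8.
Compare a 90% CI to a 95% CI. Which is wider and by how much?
95% CI is wider by 1.50

df = 33
90% CI: t* = 1.692, (26.59, 34.01), width = 2 · t* · s/√n = 7.43
95% CI: t* = 2.035, (25.83, 34.77), width = 2 · t* · s/√n = 8.93

The 95% CI is wider by 8.93 - 7.43 = 1.50.
Higher confidence requires a wider interval.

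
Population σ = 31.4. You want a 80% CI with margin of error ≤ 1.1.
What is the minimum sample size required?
n ≥ 1340

For margin E ≤ 1.1:
n ≥ (z* · σ / E)²
n ≥ (1.282 · 31.4 / 1.1)²
n ≥ 1339.21

Minimum n = 1340 (rounding up)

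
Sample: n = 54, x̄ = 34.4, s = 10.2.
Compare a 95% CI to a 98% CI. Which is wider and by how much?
98% CI is wider by 1.09

df = 53
95% CI: t* = 2.006, (31.62, 37.18), width = 2 · t* · s/√n = 5.57
98% CI: t* = 2.399, (31.07, 37.73), width = 2 · t* · s/√n = 6.66

The 98% CI is wider by 6.66 - 5.57 = 1.09.
Higher confidence requires a wider interval.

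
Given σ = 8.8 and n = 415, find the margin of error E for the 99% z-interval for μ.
Margin of error = 1.11

Margin of error = z* · σ/√n
= 2.576 · 8.8/√415
= 2.576 · 8.8/20.3715
= 1.11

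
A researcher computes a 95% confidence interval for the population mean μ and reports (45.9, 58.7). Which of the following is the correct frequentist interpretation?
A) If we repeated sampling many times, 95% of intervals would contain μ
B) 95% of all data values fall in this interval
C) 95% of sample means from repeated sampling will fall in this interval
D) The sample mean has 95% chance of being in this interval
A

A) Correct — this is the frequentist long-run coverage interpretation.
B) Wrong — a CI is about the parameter μ, not individual data values.
C) Wrong — coverage applies to intervals containing μ, not to future x̄ values.
D) Wrong — x̄ is observed and sits in the interval by construction.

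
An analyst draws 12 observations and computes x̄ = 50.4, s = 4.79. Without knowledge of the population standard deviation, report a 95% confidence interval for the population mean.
(47.36, 53.44)

t-interval (σ unknown):
df = n - 1 = 11
t* = 2.201 for 95% confidence

Margin of error = t* · s/√n = 2.201 · 4.79/√12 = 3.04

CI: (47.36, 53.44)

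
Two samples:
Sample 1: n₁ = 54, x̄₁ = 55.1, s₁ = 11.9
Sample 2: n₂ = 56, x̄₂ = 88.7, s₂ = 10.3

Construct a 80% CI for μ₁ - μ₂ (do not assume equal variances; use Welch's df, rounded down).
(-36.34, -30.86)

Difference: x̄₁ - x̄₂ = -33.60
SE = √(s₁²/n₁ + s₂²/n₂) = √(11.9²/54 + 10.3²/56) = 2.1253
df = 104.62 → 104 (Welch–Satterthwaite, rounded down)
t* = 1.290

CI: -33.60 ± 1.290 · 2.1253 = -33.60 ± 2.74 = (-36.34, -30.86)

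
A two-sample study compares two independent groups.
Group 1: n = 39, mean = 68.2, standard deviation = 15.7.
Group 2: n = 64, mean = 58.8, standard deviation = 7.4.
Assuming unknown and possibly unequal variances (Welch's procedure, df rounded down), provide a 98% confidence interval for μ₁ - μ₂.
(2.95, 15.85)

Difference: x̄₁ - x̄₂ = 9.40
SE = √(s₁²/n₁ + s₂²/n₂) = √(15.7²/39 + 7.4²/64) = 2.6788
df = 48.45 → 48 (Welch–Satterthwaite, rounded down)
t* = 2.407

CI: 9.40 ± 2.407 · 2.6788 = 9.40 ± 6.45 = (2.95, 15.85)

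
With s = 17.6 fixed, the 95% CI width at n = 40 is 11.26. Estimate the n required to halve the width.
n ≈ 160

CI width ∝ 1/√n
To reduce width by factor 2, need √n to grow by 2 → need 2² = 4 times as many samples.

Current: n = 40, width = 11.26
New: n = 160, width ≈ 5.50

Width reduced by factor of 11.26/5.50 = 2.05.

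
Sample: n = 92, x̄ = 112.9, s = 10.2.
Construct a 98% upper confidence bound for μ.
μ ≤ 115.12

Upper bound (one-sided):
t* = 2.084 (one-sided for 98%)
Upper bound = x̄ + t* · s/√n = 112.9 + 2.084 · 10.2/√92 = 115.12

We are 98% confident that μ ≤ 115.12.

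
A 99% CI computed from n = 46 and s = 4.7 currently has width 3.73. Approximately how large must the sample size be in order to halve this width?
n ≈ 184

CI width ∝ 1/√n
To reduce width by factor 2, need √n to grow by 2 → need 2² = 4 times as many samples.

Current: n = 46, width = 3.73
New: n = 184, width ≈ 1.80

Width reduced by factor of 3.73/1.80 = 2.07.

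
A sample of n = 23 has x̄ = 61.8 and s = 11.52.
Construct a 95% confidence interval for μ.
(56.82, 66.78)

t-interval (σ unknown):
df = n - 1 = 22
t* = 2.074 for 95% confidence

Margin of error = t* · s/√n = 2.074 · 11.52/√23 = 4.98

CI: (56.82, 66.78)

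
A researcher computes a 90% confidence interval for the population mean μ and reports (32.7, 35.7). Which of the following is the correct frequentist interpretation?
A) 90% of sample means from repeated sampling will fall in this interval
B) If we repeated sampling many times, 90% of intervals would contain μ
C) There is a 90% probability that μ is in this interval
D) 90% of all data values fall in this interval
B

A) Wrong — coverage applies to intervals containing μ, not to future x̄ values.
B) Correct — this is the frequentist long-run coverage interpretation.
C) Wrong — μ is fixed; the randomness lives in the interval, not in μ.
D) Wrong — a CI is about the parameter μ, not individual data values.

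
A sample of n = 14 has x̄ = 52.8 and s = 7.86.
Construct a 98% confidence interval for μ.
(47.23, 58.37)

t-interval (σ unknown):
df = n - 1 = 13
t* = 2.650 for 98% confidence

Margin of error = t* · s/√n = 2.650 · 7.86/√14 = 5.57

CI: (47.23, 58.37)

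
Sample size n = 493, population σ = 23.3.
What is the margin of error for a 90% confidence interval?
Margin of error = 1.73

Margin of error = z* · σ/√n
= 1.645 · 23.3/√493
= 1.645 · 23.3/22.2036
= 1.73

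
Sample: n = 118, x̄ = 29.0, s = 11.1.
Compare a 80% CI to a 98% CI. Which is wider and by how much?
98% CI is wider by 2.19

df = 117
80% CI: t* = 1.289, (27.68, 30.32), width = 2 · t* · s/√n = 2.63
98% CI: t* = 2.359, (26.59, 31.41), width = 2 · t* · s/√n = 4.82

The 98% CI is wider by 4.82 - 2.63 = 2.19.
Higher confidence requires a wider interval.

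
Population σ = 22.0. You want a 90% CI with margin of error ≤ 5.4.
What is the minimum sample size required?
n ≥ 45

For margin E ≤ 5.4:
n ≥ (z* · σ / E)²
n ≥ (1.645 · 22.0 / 5.4)²
n ≥ 44.91

Minimum n = 45 (rounding up)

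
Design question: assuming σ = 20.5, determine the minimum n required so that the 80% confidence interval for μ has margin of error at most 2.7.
n ≥ 95

For margin E ≤ 2.7:
n ≥ (z* · σ / E)²
n ≥ (1.282 · 20.5 / 2.7)²
n ≥ 94.74

Minimum n = 95 (rounding up)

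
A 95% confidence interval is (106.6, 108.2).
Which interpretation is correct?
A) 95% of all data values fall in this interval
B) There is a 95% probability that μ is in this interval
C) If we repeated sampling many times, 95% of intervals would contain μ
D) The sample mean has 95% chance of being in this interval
C

A) Wrong — a CI is about the parameter μ, not individual data values.
B) Wrong — μ is fixed; the randomness lives in the interval, not in μ.
C) Correct — this is the frequentist long-run coverage interpretation.
D) Wrong — x̄ is observed and sits in the interval by construction.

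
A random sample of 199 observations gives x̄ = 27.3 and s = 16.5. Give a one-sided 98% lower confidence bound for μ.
μ ≥ 24.88

Lower bound (one-sided):
t* = 2.067 (one-sided for 98%)
Lower bound = x̄ - t* · s/√n = 27.3 - 2.067 · 16.5/√199 = 24.88

We are 98% confident that μ ≥ 24.88.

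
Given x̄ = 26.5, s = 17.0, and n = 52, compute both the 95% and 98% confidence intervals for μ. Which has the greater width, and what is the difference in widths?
98% CI is wider by 1.86

df = 51
95% CI: t* = 2.008, (21.77, 31.23), width = 2 · t* · s/√n = 9.47
98% CI: t* = 2.402, (20.84, 32.16), width = 2 · t* · s/√n = 11.33

The 98% CI is wider by 11.33 - 9.47 = 1.86.
Higher confidence requires a wider interval.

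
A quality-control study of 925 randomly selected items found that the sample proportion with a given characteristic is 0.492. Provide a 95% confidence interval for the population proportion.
(0.460, 0.524)

Proportion CI:
SE = √(p̂(1-p̂)/n) = √(0.492 · 0.508 / 925) = 0.01644

z* = 1.960
Margin = z* · SE = 1.960 · 0.01644 = 0.0322

CI: 0.492 ± 0.0322 = (0.460, 0.524)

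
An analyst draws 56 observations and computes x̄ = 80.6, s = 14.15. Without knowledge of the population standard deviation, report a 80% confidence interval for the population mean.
(78.15, 83.05)

t-interval (σ unknown):
df = n - 1 = 55
t* = 1.297 for 80% confidence

Margin of error = t* · s/√n = 1.297 · 14.15/√56 = 2.45

CI: (78.15, 83.05)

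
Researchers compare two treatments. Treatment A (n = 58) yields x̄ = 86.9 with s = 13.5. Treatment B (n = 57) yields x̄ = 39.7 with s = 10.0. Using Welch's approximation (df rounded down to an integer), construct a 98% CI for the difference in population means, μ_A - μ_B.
(41.97, 52.43)

Difference: x̄₁ - x̄₂ = 47.20
SE = √(s₁²/n₁ + s₂²/n₂) = √(13.5²/58 + 10.0²/57) = 2.2128
df = 105.08 → 105 (Welch–Satterthwaite, rounded down)
t* = 2.362

CI: 47.20 ± 2.362 · 2.2128 = 47.20 ± 5.23 = (41.97, 52.43)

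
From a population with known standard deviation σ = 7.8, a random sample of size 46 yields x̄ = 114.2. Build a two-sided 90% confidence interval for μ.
(112.31, 116.09)

z-interval (σ known):
z* = 1.645 for 90% confidence

Margin of error = z* · σ/√n = 1.645 · 7.8/√46 = 1.89

CI: (114.2 - 1.89, 114.2 + 1.89) = (112.31, 116.09)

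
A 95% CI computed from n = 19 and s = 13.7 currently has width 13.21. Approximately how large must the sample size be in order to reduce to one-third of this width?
n ≈ 171

CI width ∝ 1/√n
To reduce width by factor 3, need √n to grow by 3 → need 3² = 9 times as many samples.

Current: n = 19, width = 13.21
New: n = 171, width ≈ 4.14

Width reduced by factor of 13.21/4.14 = 3.19.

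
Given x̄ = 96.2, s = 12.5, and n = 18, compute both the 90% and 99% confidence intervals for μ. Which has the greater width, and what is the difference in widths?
99% CI is wider by 6.83

df = 17
90% CI: t* = 1.740, (91.07, 101.33), width = 2 · t* · s/√n = 10.25
99% CI: t* = 2.898, (87.66, 104.74), width = 2 · t* · s/√n = 17.08

The 99% CI is wider by 17.08 - 10.25 = 6.83.
Higher confidence requires a wider interval.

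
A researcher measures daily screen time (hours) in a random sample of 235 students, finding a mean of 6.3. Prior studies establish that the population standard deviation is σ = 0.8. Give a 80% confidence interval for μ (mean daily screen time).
(6.23, 6.37)

z-interval (σ known):
z* = 1.282 for 80% confidence

Margin of error = z* · σ/√n = 1.282 · 0.8/√235 = 0.07

CI: (6.3 - 0.07, 6.3 + 0.07) = (6.23, 6.37)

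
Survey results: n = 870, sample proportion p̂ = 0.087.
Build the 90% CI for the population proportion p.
(0.071, 0.103)

Proportion CI:
SE = √(p̂(1-p̂)/n) = √(0.087 · 0.913 / 870) = 0.00956

z* = 1.645
Margin = z* · SE = 1.645 · 0.00956 = 0.0157

CI: 0.087 ± 0.0157 = (0.071, 0.103)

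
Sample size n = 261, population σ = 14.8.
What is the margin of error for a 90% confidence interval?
Margin of error = 1.51

Margin of error = z* · σ/√n
= 1.645 · 14.8/√261
= 1.645 · 14.8/16.1555
= 1.51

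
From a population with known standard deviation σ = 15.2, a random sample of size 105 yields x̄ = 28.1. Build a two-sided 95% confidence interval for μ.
(25.19, 31.01)

z-interval (σ known):
z* = 1.960 for 95% confidence

Margin of error = z* · σ/√n = 1.960 · 15.2/√105 = 2.91

CI: (28.1 - 2.91, 28.1 + 2.91) = (25.19, 31.01)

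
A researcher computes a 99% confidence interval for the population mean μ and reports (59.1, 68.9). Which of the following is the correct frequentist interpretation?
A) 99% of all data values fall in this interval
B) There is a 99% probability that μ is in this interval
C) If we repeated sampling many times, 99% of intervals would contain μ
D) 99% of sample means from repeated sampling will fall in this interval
C

A) Wrong — a CI is about the parameter μ, not individual data values.
B) Wrong — μ is fixed; the randomness lives in the interval, not in μ.
C) Correct — this is the frequentist long-run coverage interpretation.
D) Wrong — coverage applies to intervals containing μ, not to future x̄ values.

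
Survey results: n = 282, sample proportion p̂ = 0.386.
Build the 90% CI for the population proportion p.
(0.338, 0.434)

Proportion CI:
SE = √(p̂(1-p̂)/n) = √(0.386 · 0.614 / 282) = 0.02899

z* = 1.645
Margin = z* · SE = 1.645 · 0.02899 = 0.0477

CI: 0.386 ± 0.0477 = (0.338, 0.434)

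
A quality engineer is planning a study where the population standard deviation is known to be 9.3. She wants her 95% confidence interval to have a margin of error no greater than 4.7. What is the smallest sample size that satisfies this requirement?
n ≥ 16

For margin E ≤ 4.7:
n ≥ (z* · σ / E)²
n ≥ (1.960 · 9.3 / 4.7)²
n ≥ 15.04

Minimum n = 16 (rounding up)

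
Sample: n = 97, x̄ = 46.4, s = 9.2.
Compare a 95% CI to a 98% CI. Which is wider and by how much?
98% CI is wider by 0.71

df = 96
95% CI: t* = 1.985, (44.55, 48.25), width = 2 · t* · s/√n = 3.71
98% CI: t* = 2.366, (44.19, 48.61), width = 2 · t* · s/√n = 4.42

The 98% CI is wider by 4.42 - 3.71 = 0.71.
Higher confidence requires a wider interval.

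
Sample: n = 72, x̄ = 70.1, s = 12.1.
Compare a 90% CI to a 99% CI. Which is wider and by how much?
99% CI is wider by 2.80

df = 71
90% CI: t* = 1.667, (67.72, 72.48), width = 2 · t* · s/√n = 4.75
99% CI: t* = 2.647, (66.33, 73.87), width = 2 · t* · s/√n = 7.55

The 99% CI is wider by 7.55 - 4.75 = 2.80.
Higher confidence requires a wider interval.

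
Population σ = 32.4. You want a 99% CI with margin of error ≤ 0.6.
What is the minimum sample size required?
n ≥ 19350

For margin E ≤ 0.6:
n ≥ (z* · σ / E)²
n ≥ (2.576 · 32.4 / 0.6)²
n ≥ 19349.92

Minimum n = 19350 (rounding up)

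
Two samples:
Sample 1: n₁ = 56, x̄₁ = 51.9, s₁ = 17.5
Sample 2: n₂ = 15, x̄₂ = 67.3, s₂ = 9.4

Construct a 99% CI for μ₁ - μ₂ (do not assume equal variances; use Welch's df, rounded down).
(-24.49, -6.31)

Difference: x̄₁ - x̄₂ = -15.40
SE = √(s₁²/n₁ + s₂²/n₂) = √(17.5²/56 + 9.4²/15) = 3.3704
df = 42.69 → 42 (Welch–Satterthwaite, rounded down)
t* = 2.698

CI: -15.40 ± 2.698 · 3.3704 = -15.40 ± 9.09 = (-24.49, -6.31)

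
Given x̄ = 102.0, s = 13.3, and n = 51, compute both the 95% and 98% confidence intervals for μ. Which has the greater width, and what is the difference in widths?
98% CI is wider by 1.47

df = 50
95% CI: t* = 2.009, (98.26, 105.74), width = 2 · t* · s/√n = 7.48
98% CI: t* = 2.403, (97.52, 106.48), width = 2 · t* · s/√n = 8.95

The 98% CI is wider by 8.95 - 7.48 = 1.47.
Higher confidence requires a wider interval.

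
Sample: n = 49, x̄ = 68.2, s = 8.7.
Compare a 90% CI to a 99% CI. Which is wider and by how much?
99% CI is wider by 2.50

df = 48
90% CI: t* = 1.677, (66.12, 70.28), width = 2 · t* · s/√n = 4.17
99% CI: t* = 2.682, (64.87, 71.53), width = 2 · t* · s/√n = 6.67

The 99% CI is wider by 6.67 - 4.17 = 2.50.
Higher confidence requires a wider interval.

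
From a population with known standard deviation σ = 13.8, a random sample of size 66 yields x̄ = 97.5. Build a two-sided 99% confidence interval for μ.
(93.12, 101.88)

z-interval (σ known):
z* = 2.576 for 99% confidence

Margin of error = z* · σ/√n = 2.576 · 13.8/√66 = 4.38

CI: (97.5 - 4.38, 97.5 + 4.38) = (93.12, 101.88)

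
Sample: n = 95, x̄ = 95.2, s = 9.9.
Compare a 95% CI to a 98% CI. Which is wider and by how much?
98% CI is wider by 0.78

df = 94
95% CI: t* = 1.986, (93.18, 97.22), width = 2 · t* · s/√n = 4.03
98% CI: t* = 2.367, (92.80, 97.60), width = 2 · t* · s/√n = 4.81

The 98% CI is wider by 4.81 - 4.03 = 0.78.
Higher confidence requires a wider interval.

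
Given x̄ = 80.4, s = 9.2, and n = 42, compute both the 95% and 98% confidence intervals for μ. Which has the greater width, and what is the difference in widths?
98% CI is wider by 1.13

df = 41
95% CI: t* = 2.020, (77.53, 83.27), width = 2 · t* · s/√n = 5.74
98% CI: t* = 2.421, (76.96, 83.84), width = 2 · t* · s/√n = 6.87

The 98% CI is wider by 6.87 - 5.74 = 1.13.
Higher confidence requires a wider interval.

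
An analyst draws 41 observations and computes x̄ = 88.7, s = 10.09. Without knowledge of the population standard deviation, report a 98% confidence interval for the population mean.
(84.88, 92.52)

t-interval (σ unknown):
df = n - 1 = 40
t* = 2.423 for 98% confidence

Margin of error = t* · s/√n = 2.423 · 10.09/√41 = 3.82

CI: (84.88, 92.52)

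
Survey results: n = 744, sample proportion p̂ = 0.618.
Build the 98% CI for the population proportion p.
(0.577, 0.659)

Proportion CI:
SE = √(p̂(1-p̂)/n) = √(0.618 · 0.382 / 744) = 0.01781

z* = 2.326
Margin = z* · SE = 2.326 · 0.01781 = 0.0414

CI: 0.618 ± 0.0414 = (0.577, 0.659)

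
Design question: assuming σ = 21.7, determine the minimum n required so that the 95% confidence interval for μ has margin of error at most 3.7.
n ≥ 133

For margin E ≤ 3.7:
n ≥ (z* · σ / E)²
n ≥ (1.960 · 21.7 / 3.7)²
n ≥ 132.14

Minimum n = 133 (rounding up)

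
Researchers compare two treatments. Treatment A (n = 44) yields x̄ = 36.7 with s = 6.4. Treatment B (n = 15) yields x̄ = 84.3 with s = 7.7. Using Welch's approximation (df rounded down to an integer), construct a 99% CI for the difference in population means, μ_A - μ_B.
(-53.89, -41.31)

Difference: x̄₁ - x̄₂ = -47.60
SE = √(s₁²/n₁ + s₂²/n₂) = √(6.4²/44 + 7.7²/15) = 2.2099
df = 20.99 → 20 (Welch–Satterthwaite, rounded down)
t* = 2.845

CI: -47.60 ± 2.845 · 2.2099 = -47.60 ± 6.29 = (-53.89, -41.31)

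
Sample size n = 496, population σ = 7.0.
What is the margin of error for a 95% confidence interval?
Margin of error = 0.62

Margin of error = z* · σ/√n
= 1.960 · 7.0/√496
= 1.960 · 7.0/22.2711
= 0.62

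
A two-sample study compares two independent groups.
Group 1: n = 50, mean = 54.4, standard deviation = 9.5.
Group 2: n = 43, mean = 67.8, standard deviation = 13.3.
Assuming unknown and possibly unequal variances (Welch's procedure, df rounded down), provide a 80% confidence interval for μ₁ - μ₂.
(-16.55, -10.25)

Difference: x̄₁ - x̄₂ = -13.40
SE = √(s₁²/n₁ + s₂²/n₂) = √(9.5²/50 + 13.3²/43) = 2.4328
df = 74.63 → 74 (Welch–Satterthwaite, rounded down)
t* = 1.293

CI: -13.40 ± 1.293 · 2.4328 = -13.40 ± 3.15 = (-16.55, -10.25)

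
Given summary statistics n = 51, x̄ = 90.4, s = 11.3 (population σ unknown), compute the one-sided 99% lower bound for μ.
μ ≥ 86.60

Lower bound (one-sided):
t* = 2.403 (one-sided for 99%)
Lower bound = x̄ - t* · s/√n = 90.4 - 2.403 · 11.3/√51 = 86.60

We are 99% confident that μ ≥ 86.60.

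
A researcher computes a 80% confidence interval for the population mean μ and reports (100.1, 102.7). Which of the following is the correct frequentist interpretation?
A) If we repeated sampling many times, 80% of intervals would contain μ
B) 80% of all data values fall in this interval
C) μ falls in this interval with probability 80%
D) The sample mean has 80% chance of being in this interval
A

A) Correct — this is the frequentist long-run coverage interpretation.
B) Wrong — a CI is about the parameter μ, not individual data values.
C) Wrong — μ is fixed; the randomness lives in the interval, not in μ.
D) Wrong — x̄ is observed and sits in the interval by construction.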